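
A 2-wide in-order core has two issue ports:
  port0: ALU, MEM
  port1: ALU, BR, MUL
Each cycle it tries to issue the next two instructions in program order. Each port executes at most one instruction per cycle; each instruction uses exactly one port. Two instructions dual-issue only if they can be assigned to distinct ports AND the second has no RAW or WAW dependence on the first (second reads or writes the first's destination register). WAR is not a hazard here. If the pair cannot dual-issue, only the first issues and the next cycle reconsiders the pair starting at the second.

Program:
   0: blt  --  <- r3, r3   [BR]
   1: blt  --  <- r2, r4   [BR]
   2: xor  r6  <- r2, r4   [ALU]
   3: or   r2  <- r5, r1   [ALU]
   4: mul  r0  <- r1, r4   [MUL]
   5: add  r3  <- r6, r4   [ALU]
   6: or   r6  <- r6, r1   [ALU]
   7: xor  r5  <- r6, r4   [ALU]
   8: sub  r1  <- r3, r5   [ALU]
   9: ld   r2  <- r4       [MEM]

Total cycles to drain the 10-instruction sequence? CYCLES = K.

c0: i0 blt.BR  no-port BR/BR
c1: i1,i2 blt.BR/xor.ALU  pair
c2: i3,i4 or.ALU/mul.MUL  pair
c3: i5,i6 add.ALU/or.ALU  pair
c4: i7 xor.ALU  RAW r5
c5: i8,i9 sub.ALU/ld.MEM  pair

CYCLES = 6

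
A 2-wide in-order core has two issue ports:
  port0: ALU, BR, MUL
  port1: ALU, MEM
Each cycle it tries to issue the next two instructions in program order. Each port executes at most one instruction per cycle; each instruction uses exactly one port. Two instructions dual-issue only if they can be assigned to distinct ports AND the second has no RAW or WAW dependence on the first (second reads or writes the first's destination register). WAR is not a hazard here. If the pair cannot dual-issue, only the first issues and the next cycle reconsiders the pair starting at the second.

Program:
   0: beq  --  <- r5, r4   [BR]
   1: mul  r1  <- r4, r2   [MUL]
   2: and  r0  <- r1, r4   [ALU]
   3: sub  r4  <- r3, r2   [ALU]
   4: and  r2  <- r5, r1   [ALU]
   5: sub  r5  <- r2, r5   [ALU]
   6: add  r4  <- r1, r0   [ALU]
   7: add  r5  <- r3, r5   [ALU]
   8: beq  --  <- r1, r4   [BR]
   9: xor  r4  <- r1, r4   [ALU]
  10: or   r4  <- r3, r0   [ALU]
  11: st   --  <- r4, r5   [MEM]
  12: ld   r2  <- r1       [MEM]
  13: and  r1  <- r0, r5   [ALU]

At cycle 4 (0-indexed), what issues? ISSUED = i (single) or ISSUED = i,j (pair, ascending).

ISSUED = 5,6

c0: i0 beq.BR  no-port BR/MUL
c1: i1 mul.MUL  RAW r1
c2: i2/i3 and.ALU;sub.ALU  pair
c3: i4 and.ALU  RAW r2
c4: i5/i6 sub.ALU;add.ALU  pair
c5: i7/i8 add.ALU;beq.BR  pair
c6: i9 xor.ALU  WAW r4
c7: i10 or.ALU  RAW r4
c8: i11 st.MEM  no-port MEM/MEM
c9: i12/i13 ld.MEM;and.ALU  pair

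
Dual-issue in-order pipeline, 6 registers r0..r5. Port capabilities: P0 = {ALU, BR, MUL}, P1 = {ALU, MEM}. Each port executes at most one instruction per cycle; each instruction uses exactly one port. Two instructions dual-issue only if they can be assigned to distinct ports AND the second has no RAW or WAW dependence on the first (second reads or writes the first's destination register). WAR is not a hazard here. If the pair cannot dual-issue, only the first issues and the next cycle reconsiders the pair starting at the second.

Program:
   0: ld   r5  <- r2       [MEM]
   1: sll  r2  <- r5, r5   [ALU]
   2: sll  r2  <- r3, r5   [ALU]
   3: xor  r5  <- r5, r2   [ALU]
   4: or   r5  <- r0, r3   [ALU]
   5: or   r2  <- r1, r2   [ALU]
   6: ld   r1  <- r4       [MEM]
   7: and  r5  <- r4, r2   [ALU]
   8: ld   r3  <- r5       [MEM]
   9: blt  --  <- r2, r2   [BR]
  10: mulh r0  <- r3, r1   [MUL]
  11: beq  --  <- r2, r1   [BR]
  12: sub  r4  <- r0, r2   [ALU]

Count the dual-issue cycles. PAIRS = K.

PAIRS = 4

#0 head=0: ld.MEM i0 RAW r5
#1 head=1: sll.ALU i1 WAW r2
#2 head=2: sll.ALU i2 RAW r2
#3 head=3: xor.ALU i3 WAW r5
#4 head=4: or.ALU or.ALU i4,i5 dual
#5 head=6: ld.MEM and.ALU i6,i7 dual
#6 head=8: ld.MEM blt.BR i8,i9 dual
#7 head=10: mulh.MUL i10 no-port MUL/BR
#8 head=11: beq.BR sub.ALU i11,i12 dual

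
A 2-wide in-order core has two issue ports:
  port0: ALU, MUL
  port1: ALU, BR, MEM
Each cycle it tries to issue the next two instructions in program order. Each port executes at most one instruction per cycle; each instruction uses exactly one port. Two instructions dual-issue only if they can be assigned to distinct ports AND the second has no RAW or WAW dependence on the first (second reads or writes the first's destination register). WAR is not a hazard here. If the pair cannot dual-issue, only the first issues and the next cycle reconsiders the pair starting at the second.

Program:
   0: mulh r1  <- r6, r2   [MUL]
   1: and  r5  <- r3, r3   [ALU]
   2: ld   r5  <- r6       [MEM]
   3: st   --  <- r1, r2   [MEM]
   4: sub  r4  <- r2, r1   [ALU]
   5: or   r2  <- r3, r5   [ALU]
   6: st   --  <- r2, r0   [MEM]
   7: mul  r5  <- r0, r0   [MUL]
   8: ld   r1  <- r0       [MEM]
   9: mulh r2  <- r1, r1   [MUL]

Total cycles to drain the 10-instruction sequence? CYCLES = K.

  cy0 -> i0&i1 (mulh and) pair
  cy1 -> i2 (ld) no-port MEM/MEM
  cy2 -> i3&i4 (st sub) pair
  cy3 -> i5 (or) RAW r2
  cy4 -> i6&i7 (st mul) pair
  cy5 -> i8 (ld) RAW r1
  cy6 -> i9 (mulh) tail

CYCLES = 7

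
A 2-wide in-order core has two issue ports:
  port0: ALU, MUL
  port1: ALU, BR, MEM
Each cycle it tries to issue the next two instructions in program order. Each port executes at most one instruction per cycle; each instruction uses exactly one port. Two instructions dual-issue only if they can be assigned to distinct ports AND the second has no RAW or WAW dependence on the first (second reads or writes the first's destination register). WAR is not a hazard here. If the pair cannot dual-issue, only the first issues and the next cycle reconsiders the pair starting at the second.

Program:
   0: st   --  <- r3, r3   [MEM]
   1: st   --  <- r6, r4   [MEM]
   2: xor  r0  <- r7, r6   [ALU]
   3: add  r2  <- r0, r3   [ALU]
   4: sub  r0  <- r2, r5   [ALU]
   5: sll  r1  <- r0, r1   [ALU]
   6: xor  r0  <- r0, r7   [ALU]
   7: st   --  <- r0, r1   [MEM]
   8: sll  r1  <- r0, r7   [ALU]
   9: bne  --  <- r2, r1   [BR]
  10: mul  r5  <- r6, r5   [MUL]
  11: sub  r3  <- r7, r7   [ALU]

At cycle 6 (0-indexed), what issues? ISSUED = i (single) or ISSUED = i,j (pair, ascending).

[0] i0  st  -- no-port MEM/MEM
[1] i1,i2  st/xor  -- pair
[2] i3  add  -- RAW r2
[3] i4  sub  -- RAW r0
[4] i5,i6  sll/xor  -- pair
[5] i7,i8  st/sll  -- pair
[6] i9,i10  bne/mul  -- pair
[7] i11  sub  -- tail

ISSUED = 9,10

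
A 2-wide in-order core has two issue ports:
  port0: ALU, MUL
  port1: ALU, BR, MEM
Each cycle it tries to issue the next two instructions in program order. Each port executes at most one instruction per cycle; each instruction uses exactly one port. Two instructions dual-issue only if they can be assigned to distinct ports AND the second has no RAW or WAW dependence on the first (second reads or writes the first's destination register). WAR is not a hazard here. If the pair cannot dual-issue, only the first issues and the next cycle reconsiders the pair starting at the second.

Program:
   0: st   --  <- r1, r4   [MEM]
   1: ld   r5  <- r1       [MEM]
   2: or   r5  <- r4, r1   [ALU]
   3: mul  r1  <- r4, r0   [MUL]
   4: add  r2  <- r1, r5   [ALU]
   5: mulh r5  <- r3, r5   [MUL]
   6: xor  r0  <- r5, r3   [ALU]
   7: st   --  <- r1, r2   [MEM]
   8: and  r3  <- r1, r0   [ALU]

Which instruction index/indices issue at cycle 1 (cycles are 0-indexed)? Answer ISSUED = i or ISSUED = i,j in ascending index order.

ISSUED = 1

0. st @i0  | no-port MEM/MEM
1. ld @i1  | WAW r5
2. or;mul @i2+i3  | 2-wide
3. add;mulh @i4+i5  | 2-wide
4. xor;st @i6+i7  | 2-wide
5. and @i8  | tail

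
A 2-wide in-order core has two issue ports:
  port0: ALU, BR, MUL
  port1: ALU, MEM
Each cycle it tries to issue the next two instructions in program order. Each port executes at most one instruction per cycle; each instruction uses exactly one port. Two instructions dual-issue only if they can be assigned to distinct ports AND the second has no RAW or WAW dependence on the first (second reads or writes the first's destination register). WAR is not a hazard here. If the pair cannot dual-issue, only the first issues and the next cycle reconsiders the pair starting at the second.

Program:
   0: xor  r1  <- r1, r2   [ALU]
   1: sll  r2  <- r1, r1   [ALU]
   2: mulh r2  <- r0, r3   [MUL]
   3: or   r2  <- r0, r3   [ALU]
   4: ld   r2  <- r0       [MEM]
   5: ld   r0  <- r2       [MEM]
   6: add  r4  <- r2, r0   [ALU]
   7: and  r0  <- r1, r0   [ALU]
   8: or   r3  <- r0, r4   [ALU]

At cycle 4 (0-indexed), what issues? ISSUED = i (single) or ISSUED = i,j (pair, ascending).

ISSUED = 4

  cy0 -> i0 (xor.ALU) RAW r1
  cy1 -> i1 (sll.ALU) WAW r2
  cy2 -> i2 (mulh.MUL) WAW r2
  cy3 -> i3 (or.ALU) WAW r2
  cy4 -> i4 (ld.MEM) no-port MEM/MEM
  cy5 -> i5 (ld.MEM) RAW r0
  cy6 -> i6&i7 (add.ALU+and.ALU) dual
  cy7 -> i8 (or.ALU) tail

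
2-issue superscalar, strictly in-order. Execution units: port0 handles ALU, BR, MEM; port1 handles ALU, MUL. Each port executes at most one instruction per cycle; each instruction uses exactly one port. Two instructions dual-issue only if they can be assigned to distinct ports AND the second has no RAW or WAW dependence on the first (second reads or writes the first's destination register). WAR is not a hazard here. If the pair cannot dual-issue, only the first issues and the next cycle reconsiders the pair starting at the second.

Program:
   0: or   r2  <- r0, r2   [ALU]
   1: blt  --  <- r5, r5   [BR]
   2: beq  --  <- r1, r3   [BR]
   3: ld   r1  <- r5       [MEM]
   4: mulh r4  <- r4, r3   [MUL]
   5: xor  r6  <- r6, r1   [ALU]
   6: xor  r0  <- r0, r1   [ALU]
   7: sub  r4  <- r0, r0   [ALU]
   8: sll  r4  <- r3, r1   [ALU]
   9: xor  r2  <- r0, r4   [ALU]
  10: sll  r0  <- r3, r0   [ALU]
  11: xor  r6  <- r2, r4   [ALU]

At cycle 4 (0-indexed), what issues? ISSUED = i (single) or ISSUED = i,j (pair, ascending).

0. or.ALU/blt.BR @i0&i1  | dual
1. beq.BR @i2  | no-port BR/MEM
2. ld.MEM/mulh.MUL @i3&i4  | dual
3. xor.ALU/xor.ALU @i5&i6  | dual
4. sub.ALU @i7  | WAW r4
5. sll.ALU @i8  | RAW r4
6. xor.ALU/sll.ALU @i9&i10  | dual
7. xor.ALU @i11  | tail

ISSUED = 7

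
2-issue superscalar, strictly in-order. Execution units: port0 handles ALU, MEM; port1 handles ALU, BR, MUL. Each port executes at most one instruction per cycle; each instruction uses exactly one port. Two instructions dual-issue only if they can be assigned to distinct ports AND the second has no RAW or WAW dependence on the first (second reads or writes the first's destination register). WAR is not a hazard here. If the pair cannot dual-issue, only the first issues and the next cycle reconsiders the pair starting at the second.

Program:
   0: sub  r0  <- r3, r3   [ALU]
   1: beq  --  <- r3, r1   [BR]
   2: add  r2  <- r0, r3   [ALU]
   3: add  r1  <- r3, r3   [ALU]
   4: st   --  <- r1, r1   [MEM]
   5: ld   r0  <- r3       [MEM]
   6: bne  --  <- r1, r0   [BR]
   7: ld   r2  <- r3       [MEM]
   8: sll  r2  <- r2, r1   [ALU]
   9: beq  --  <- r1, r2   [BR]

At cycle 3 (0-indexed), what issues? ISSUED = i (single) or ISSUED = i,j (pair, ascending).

t=0 i0/i1:sub.ALU/beq.BR ; pair
t=1 i2/i3:add.ALU/add.ALU ; pair
t=2 i4:st.MEM ; no-port MEM/MEM
t=3 i5:ld.MEM ; RAW r0
t=4 i6/i7:bne.BR/ld.MEM ; pair
t=5 i8:sll.ALU ; RAW r2
t=6 i9:beq.BR ; tail

ISSUED = 5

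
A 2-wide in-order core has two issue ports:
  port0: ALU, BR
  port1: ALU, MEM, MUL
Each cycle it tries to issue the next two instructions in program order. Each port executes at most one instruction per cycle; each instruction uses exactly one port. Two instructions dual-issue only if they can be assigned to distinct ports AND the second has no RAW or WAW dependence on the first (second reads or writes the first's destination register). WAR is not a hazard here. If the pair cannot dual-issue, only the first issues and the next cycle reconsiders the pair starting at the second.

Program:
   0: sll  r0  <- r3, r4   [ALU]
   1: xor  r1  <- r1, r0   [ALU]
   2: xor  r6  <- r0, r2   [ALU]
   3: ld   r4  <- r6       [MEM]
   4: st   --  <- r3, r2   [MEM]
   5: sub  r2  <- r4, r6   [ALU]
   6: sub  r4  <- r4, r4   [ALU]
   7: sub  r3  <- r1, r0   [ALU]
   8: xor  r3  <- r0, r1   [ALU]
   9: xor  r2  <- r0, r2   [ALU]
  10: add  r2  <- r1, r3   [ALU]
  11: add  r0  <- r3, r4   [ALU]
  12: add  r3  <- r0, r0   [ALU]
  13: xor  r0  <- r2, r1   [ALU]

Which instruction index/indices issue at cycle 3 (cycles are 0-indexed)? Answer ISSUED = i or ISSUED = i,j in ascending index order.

ISSUED = 4,5

c0: i0 sll.ALU  RAW r0
c1: i1/i2 xor.ALU;xor.ALU  pair
c2: i3 ld.MEM  no-port MEM/MEM
c3: i4/i5 st.MEM;sub.ALU  pair
c4: i6/i7 sub.ALU;sub.ALU  pair
c5: i8/i9 xor.ALU;xor.ALU  pair
c6: i10/i11 add.ALU;add.ALU  pair
c7: i12/i13 add.ALU;xor.ALU  pair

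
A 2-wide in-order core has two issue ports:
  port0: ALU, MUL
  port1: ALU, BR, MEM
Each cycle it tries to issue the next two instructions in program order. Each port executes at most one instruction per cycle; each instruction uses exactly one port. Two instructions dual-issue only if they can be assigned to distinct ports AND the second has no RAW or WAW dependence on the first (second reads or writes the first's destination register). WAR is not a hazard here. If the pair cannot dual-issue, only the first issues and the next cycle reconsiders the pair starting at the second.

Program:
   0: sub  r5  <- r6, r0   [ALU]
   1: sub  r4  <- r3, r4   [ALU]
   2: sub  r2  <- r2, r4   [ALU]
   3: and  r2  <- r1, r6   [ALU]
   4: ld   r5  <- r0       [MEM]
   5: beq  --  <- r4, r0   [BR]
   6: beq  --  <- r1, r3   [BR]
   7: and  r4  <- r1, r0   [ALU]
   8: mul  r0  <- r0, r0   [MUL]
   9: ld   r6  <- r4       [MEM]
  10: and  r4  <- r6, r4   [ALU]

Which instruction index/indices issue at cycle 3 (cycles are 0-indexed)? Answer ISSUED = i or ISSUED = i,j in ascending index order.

ISSUED = 5

t=0 i0,i1:sub.ALU;sub.ALU ; dual
t=1 i2:sub.ALU ; WAW r2
t=2 i3,i4:and.ALU;ld.MEM ; dual
t=3 i5:beq.BR ; no-port BR/BR
t=4 i6,i7:beq.BR;and.ALU ; dual
t=5 i8,i9:mul.MUL;ld.MEM ; dual
t=6 i10:and.ALU ; tail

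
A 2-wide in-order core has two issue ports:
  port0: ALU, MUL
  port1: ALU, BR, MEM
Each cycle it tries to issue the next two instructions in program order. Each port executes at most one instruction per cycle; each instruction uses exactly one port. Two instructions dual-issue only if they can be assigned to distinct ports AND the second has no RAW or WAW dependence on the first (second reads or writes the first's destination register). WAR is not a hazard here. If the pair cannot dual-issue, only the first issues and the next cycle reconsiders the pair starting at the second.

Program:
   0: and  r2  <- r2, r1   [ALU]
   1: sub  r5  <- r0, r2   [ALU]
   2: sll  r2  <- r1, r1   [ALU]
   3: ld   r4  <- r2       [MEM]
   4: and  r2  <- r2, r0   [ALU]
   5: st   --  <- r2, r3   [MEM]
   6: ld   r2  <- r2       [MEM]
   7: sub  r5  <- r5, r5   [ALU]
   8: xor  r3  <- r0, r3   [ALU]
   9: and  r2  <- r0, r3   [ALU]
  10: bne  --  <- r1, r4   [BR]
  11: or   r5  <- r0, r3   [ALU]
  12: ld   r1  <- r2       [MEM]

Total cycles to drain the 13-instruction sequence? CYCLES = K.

[0] i0  and.ALU  -- RAW r2
[1] i1&i2  sub.ALU/sll.ALU  -- pair
[2] i3&i4  ld.MEM/and.ALU  -- pair
[3] i5  st.MEM  -- no-port MEM/MEM
[4] i6&i7  ld.MEM/sub.ALU  -- pair
[5] i8  xor.ALU  -- RAW r3
[6] i9&i10  and.ALU/bne.BR  -- pair
[7] i11&i12  or.ALU/ld.MEM  -- pair

CYCLES = 8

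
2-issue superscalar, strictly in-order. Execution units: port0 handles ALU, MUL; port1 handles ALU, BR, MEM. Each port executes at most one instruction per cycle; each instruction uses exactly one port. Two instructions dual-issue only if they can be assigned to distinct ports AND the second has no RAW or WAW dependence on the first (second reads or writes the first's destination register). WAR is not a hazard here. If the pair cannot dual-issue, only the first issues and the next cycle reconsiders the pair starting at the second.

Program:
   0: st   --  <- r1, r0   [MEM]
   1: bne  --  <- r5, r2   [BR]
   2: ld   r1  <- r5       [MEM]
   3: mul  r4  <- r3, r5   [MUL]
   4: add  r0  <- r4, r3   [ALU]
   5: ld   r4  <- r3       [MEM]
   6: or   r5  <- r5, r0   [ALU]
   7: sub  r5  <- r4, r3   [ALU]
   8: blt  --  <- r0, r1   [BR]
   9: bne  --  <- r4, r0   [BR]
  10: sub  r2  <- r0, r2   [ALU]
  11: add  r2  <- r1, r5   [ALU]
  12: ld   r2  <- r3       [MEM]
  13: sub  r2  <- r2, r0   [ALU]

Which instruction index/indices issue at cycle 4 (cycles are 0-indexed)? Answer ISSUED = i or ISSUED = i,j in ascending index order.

ISSUED = 6

t=0 i0:st.MEM ; no-port MEM/BR
t=1 i1:bne.BR ; no-port BR/MEM
t=2 i2/i3:ld.MEM+mul.MUL ; pair
t=3 i4/i5:add.ALU+ld.MEM ; pair
t=4 i6:or.ALU ; WAW r5
t=5 i7/i8:sub.ALU+blt.BR ; pair
t=6 i9/i10:bne.BR+sub.ALU ; pair
t=7 i11:add.ALU ; WAW r2
t=8 i12:ld.MEM ; RAW+WAW r2
t=9 i13:sub.ALU ; tail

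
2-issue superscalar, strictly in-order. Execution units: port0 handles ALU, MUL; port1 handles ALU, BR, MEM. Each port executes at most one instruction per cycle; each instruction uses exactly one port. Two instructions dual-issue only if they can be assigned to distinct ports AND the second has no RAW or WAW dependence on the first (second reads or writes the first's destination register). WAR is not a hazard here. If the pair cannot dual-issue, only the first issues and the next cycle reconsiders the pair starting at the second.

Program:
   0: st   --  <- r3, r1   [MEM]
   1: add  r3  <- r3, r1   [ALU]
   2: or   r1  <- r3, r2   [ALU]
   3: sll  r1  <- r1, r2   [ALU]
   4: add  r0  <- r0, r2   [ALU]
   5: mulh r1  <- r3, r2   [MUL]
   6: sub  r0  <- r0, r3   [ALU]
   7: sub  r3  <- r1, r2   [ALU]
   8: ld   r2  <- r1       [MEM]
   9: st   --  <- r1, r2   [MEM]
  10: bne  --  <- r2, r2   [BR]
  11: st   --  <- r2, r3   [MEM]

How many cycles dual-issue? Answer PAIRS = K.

PAIRS = 4

0. st+add @i0&i1  | pair
1. or @i2  | RAW+WAW r1
2. sll+add @i3&i4  | pair
3. mulh+sub @i5&i6  | pair
4. sub+ld @i7&i8  | pair
5. st @i9  | no-port MEM/BR
6. bne @i10  | no-port BR/MEM
7. st @i11  | tail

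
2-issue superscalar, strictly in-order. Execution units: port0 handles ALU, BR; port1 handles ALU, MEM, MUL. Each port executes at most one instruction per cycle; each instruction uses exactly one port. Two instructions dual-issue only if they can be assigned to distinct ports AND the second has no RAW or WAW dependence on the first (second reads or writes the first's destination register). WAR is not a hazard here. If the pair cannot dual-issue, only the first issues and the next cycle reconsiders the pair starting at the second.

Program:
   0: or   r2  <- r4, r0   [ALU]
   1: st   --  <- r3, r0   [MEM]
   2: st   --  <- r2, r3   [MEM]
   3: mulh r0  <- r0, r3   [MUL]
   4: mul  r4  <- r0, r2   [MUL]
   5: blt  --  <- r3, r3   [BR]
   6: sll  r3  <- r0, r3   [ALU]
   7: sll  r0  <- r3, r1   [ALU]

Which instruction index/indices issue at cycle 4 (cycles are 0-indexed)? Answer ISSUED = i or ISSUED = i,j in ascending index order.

#0 head=0: or/st i0+i1 2-wide
#1 head=2: st i2 no-port MEM/MUL
#2 head=3: mulh i3 no-port MUL/MUL
#3 head=4: mul/blt i4+i5 2-wide
#4 head=6: sll i6 RAW r3
#5 head=7: sll i7 tail

ISSUED = 6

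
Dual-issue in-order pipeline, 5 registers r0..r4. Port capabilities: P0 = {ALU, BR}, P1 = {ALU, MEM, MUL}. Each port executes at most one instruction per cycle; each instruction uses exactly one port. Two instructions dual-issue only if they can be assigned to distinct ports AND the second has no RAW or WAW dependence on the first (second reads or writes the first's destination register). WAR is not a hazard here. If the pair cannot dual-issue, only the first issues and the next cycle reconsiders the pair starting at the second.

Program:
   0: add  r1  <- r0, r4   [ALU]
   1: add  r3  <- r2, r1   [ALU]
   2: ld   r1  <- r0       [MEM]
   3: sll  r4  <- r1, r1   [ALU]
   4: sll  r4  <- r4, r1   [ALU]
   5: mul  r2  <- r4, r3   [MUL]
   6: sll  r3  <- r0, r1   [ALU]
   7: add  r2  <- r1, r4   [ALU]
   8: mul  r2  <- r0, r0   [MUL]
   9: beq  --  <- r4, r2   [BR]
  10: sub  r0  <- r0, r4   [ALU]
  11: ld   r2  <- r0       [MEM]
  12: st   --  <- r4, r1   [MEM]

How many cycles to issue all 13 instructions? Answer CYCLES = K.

CYCLES = 10

t=0 i0:add.ALU ; RAW r1
t=1 i1+i2:add.ALU ld.MEM ; dual
t=2 i3:sll.ALU ; RAW+WAW r4
t=3 i4:sll.ALU ; RAW r4
t=4 i5+i6:mul.MUL sll.ALU ; dual
t=5 i7:add.ALU ; WAW r2
t=6 i8:mul.MUL ; RAW r2
t=7 i9+i10:beq.BR sub.ALU ; dual
t=8 i11:ld.MEM ; no-port MEM/MEM
t=9 i12:st.MEM ; tail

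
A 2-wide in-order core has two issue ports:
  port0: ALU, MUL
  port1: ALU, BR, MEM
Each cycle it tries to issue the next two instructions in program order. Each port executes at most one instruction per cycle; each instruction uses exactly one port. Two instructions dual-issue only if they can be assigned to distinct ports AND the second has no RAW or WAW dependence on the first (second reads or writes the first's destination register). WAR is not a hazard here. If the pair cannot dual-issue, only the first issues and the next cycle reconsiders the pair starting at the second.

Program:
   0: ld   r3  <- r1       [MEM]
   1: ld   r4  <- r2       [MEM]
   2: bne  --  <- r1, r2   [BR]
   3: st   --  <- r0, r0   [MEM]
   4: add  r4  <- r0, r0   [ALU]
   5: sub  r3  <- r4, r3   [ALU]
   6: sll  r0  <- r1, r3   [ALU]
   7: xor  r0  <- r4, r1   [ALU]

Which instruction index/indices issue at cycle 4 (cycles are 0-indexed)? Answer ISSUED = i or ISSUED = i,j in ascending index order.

c0: i0 ld.MEM  no-port MEM/MEM
c1: i1 ld.MEM  no-port MEM/BR
c2: i2 bne.BR  no-port BR/MEM
c3: i3/i4 st.MEM/add.ALU  2-wide
c4: i5 sub.ALU  RAW r3
c5: i6 sll.ALU  WAW r0
c6: i7 xor.ALU  tail

ISSUED = 5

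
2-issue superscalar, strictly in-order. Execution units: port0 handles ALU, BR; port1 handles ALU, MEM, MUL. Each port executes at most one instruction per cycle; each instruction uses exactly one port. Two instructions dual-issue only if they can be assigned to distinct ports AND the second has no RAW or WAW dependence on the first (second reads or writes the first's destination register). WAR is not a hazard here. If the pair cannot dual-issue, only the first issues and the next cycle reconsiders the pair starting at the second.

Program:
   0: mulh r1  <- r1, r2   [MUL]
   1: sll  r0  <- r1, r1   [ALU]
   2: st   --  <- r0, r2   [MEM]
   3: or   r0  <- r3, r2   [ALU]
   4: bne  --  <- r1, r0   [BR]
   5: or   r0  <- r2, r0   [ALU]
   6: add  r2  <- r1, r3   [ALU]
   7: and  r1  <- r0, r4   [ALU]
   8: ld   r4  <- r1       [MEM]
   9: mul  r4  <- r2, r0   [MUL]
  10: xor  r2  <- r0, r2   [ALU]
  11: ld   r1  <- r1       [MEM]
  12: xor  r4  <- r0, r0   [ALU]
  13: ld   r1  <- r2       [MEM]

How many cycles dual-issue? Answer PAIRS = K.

t=0 i0:mulh ; RAW r1
t=1 i1:sll ; RAW r0
t=2 i2,i3:st;or ; pair
t=3 i4,i5:bne;or ; pair
t=4 i6,i7:add;and ; pair
t=5 i8:ld ; no-port MEM/MUL
t=6 i9,i10:mul;xor ; pair
t=7 i11,i12:ld;xor ; pair
t=8 i13:ld ; tail

PAIRS = 5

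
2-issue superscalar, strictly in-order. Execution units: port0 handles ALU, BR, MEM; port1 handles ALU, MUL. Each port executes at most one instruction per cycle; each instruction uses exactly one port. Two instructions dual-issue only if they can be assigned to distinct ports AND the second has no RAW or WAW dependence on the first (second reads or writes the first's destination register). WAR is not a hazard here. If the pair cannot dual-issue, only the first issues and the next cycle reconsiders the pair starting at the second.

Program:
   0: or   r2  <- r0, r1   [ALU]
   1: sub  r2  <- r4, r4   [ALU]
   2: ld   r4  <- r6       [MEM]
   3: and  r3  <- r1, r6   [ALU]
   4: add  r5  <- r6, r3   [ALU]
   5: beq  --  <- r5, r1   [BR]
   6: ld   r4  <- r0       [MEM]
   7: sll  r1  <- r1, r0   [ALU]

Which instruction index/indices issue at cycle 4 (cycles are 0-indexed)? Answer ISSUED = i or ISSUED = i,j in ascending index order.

ISSUED = 5

  cy0 -> i0 (or) WAW r2
  cy1 -> i1,i2 (sub ld) dual
  cy2 -> i3 (and) RAW r3
  cy3 -> i4 (add) RAW r5
  cy4 -> i5 (beq) no-port BR/MEM
  cy5 -> i6,i7 (ld sll) dual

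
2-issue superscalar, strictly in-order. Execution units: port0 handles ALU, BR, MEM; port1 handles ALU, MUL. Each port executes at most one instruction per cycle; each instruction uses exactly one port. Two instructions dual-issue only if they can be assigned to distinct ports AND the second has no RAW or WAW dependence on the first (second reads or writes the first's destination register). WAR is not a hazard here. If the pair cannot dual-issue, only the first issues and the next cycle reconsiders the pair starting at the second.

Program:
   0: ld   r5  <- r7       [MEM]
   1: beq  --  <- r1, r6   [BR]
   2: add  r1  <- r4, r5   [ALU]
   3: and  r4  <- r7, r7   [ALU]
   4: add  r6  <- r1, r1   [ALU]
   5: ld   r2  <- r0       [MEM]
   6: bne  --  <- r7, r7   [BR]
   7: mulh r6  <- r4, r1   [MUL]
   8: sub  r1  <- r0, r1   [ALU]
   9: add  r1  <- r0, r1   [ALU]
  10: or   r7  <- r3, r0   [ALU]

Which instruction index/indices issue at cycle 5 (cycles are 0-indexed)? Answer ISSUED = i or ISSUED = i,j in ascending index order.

ISSUED = 8

  cy0 -> i0 (ld.MEM) no-port MEM/BR
  cy1 -> i1&i2 (beq.BR;add.ALU) dual
  cy2 -> i3&i4 (and.ALU;add.ALU) dual
  cy3 -> i5 (ld.MEM) no-port MEM/BR
  cy4 -> i6&i7 (bne.BR;mulh.MUL) dual
  cy5 -> i8 (sub.ALU) RAW+WAW r1
  cy6 -> i9&i10 (add.ALU;or.ALU) dual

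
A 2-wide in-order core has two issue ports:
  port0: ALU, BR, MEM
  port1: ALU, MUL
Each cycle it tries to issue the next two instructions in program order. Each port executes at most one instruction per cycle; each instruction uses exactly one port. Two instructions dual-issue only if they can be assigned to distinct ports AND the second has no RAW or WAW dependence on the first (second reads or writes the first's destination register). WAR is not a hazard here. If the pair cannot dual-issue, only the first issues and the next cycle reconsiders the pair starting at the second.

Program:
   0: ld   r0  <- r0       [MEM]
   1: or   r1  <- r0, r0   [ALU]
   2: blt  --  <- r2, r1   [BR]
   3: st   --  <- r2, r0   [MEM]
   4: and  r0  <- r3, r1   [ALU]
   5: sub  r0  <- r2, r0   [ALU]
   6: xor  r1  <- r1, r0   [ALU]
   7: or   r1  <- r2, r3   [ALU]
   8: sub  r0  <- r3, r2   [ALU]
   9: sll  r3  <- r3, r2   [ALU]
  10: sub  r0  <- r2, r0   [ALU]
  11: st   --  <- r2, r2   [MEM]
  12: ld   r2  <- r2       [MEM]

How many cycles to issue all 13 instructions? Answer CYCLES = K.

c0: i0 ld  RAW r0
c1: i1 or  RAW r1
c2: i2 blt  no-port BR/MEM
c3: i3/i4 st;and  dual
c4: i5 sub  RAW r0
c5: i6 xor  WAW r1
c6: i7/i8 or;sub  dual
c7: i9/i10 sll;sub  dual
c8: i11 st  no-port MEM/MEM
c9: i12 ld  tail

CYCLES = 10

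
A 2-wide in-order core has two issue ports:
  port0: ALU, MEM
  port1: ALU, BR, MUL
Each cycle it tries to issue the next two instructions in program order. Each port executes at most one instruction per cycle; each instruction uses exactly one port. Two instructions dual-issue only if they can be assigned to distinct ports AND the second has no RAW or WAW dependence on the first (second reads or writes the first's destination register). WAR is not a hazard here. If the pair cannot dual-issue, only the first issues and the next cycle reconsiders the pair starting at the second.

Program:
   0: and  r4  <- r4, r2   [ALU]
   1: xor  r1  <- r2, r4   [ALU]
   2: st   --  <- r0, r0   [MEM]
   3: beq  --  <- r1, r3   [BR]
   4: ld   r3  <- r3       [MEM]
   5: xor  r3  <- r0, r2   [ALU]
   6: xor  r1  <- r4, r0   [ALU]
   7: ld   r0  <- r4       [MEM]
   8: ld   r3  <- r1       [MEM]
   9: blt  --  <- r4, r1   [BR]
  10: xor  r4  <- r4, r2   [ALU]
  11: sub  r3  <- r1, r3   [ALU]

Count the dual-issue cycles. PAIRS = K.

t=0 i0:and.ALU ; RAW r4
t=1 i1,i2:xor.ALU+st.MEM ; pair
t=2 i3,i4:beq.BR+ld.MEM ; pair
t=3 i5,i6:xor.ALU+xor.ALU ; pair
t=4 i7:ld.MEM ; no-port MEM/MEM
t=5 i8,i9:ld.MEM+blt.BR ; pair
t=6 i10,i11:xor.ALU+sub.ALU ; pair

PAIRS = 5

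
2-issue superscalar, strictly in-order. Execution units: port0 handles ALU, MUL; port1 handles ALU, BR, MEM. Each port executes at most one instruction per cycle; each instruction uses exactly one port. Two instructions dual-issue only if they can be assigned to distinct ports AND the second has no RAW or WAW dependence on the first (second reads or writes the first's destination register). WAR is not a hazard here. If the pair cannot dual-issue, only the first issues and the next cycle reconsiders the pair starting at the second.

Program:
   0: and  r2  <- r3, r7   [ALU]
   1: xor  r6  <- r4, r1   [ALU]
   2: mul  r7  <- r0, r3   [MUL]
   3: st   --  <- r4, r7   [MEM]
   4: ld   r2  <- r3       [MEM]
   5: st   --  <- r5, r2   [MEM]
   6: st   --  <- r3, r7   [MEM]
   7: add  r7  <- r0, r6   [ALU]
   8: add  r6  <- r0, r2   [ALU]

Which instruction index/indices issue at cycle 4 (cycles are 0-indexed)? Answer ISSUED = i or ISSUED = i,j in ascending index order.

ISSUED = 5

[0] i0,i1  and.ALU+xor.ALU  -- 2-wide
[1] i2  mul.MUL  -- RAW r7
[2] i3  st.MEM  -- no-port MEM/MEM
[3] i4  ld.MEM  -- no-port MEM/MEM
[4] i5  st.MEM  -- no-port MEM/MEM
[5] i6,i7  st.MEM+add.ALU  -- 2-wide
[6] i8  add.ALU  -- tail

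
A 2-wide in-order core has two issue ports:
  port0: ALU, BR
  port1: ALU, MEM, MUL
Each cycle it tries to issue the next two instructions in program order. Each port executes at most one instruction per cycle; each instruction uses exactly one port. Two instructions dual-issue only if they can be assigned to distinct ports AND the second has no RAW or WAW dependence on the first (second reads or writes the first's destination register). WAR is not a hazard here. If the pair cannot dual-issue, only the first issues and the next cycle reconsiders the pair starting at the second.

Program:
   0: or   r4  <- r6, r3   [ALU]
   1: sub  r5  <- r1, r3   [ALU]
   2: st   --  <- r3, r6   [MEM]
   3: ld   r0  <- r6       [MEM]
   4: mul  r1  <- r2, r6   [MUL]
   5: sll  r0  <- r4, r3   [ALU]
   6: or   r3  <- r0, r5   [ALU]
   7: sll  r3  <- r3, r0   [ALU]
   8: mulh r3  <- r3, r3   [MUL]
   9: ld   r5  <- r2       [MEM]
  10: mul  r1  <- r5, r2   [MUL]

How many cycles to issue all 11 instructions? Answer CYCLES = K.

t=0 i0,i1:or.ALU sub.ALU ; pair
t=1 i2:st.MEM ; no-port MEM/MEM
t=2 i3:ld.MEM ; no-port MEM/MUL
t=3 i4,i5:mul.MUL sll.ALU ; pair
t=4 i6:or.ALU ; RAW+WAW r3
t=5 i7:sll.ALU ; RAW+WAW r3
t=6 i8:mulh.MUL ; no-port MUL/MEM
t=7 i9:ld.MEM ; no-port MEM/MUL
t=8 i10:mul.MUL ; tail

CYCLES = 9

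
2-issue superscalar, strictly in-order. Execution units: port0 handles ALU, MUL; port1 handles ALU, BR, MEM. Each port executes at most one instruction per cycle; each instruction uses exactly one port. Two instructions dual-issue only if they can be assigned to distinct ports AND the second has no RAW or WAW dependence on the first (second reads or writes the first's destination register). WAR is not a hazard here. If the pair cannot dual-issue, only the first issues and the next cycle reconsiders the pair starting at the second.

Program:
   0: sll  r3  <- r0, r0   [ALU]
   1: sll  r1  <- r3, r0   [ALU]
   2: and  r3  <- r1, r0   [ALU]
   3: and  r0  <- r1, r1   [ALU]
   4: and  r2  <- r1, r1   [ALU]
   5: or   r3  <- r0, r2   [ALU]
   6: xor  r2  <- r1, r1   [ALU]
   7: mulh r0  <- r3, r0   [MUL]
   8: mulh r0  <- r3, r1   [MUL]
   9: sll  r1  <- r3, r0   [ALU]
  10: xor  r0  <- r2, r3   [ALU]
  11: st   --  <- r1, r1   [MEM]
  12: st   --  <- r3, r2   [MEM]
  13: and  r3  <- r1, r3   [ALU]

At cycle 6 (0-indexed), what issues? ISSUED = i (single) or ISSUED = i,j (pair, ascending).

  cy0 -> i0 (sll) RAW r3
  cy1 -> i1 (sll) RAW r1
  cy2 -> i2/i3 (and+and) dual
  cy3 -> i4 (and) RAW r2
  cy4 -> i5/i6 (or+xor) dual
  cy5 -> i7 (mulh) no-port MUL/MUL
  cy6 -> i8 (mulh) RAW r0
  cy7 -> i9/i10 (sll+xor) dual
  cy8 -> i11 (st) no-port MEM/MEM
  cy9 -> i12/i13 (st+and) dual

ISSUED = 8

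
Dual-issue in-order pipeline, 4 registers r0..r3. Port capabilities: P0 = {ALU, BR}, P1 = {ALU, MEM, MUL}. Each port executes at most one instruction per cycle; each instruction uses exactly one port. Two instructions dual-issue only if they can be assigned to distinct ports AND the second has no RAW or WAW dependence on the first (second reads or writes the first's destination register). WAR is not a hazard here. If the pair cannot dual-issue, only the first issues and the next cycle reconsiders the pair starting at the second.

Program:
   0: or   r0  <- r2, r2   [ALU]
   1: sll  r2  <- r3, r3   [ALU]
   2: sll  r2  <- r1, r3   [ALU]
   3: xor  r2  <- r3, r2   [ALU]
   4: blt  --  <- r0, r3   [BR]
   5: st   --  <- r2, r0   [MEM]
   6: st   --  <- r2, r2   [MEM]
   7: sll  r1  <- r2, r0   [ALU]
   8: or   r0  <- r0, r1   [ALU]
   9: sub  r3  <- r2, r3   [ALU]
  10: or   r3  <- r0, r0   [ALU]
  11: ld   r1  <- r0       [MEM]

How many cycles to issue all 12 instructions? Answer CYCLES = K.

0. or.ALU;sll.ALU @i0,i1  | pair
1. sll.ALU @i2  | RAW+WAW r2
2. xor.ALU;blt.BR @i3,i4  | pair
3. st.MEM @i5  | no-port MEM/MEM
4. st.MEM;sll.ALU @i6,i7  | pair
5. or.ALU;sub.ALU @i8,i9  | pair
6. or.ALU;ld.MEM @i10,i11  | pair

CYCLES = 7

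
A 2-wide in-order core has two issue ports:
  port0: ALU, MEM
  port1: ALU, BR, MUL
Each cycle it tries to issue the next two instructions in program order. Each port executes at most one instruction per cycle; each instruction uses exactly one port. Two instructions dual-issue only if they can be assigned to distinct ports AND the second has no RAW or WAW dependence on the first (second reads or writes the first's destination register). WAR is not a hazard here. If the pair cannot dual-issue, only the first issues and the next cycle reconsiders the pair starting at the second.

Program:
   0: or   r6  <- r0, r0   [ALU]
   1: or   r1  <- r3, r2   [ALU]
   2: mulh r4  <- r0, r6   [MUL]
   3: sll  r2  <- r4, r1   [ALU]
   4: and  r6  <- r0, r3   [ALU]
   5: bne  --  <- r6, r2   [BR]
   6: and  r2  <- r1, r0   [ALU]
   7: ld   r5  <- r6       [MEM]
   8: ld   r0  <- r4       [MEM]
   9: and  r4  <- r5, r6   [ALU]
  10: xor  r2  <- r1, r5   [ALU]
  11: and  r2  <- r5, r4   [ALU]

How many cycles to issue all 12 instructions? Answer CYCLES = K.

0. or;or @i0,i1  | 2-wide
1. mulh @i2  | RAW r4
2. sll;and @i3,i4  | 2-wide
3. bne;and @i5,i6  | 2-wide
4. ld @i7  | no-port MEM/MEM
5. ld;and @i8,i9  | 2-wide
6. xor @i10  | WAW r2
7. and @i11  | tail

CYCLES = 8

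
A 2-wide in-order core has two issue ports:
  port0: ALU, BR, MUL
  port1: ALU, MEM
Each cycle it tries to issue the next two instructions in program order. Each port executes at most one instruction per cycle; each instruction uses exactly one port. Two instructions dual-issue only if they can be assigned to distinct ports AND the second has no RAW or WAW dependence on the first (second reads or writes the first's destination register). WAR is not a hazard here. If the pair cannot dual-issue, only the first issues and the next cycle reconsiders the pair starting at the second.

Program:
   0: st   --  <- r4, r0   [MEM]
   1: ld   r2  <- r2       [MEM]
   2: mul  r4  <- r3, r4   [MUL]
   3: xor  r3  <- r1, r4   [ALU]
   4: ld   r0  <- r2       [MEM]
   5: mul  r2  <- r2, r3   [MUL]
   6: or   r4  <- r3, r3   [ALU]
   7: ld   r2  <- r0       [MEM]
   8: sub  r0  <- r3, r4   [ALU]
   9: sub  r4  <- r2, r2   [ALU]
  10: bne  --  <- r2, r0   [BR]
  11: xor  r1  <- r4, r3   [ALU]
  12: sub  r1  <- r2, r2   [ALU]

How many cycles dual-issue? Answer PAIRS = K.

c0: i0 st.MEM  no-port MEM/MEM
c1: i1+i2 ld.MEM;mul.MUL  2-wide
c2: i3+i4 xor.ALU;ld.MEM  2-wide
c3: i5+i6 mul.MUL;or.ALU  2-wide
c4: i7+i8 ld.MEM;sub.ALU  2-wide
c5: i9+i10 sub.ALU;bne.BR  2-wide
c6: i11 xor.ALU  WAW r1
c7: i12 sub.ALU  tail

PAIRS = 5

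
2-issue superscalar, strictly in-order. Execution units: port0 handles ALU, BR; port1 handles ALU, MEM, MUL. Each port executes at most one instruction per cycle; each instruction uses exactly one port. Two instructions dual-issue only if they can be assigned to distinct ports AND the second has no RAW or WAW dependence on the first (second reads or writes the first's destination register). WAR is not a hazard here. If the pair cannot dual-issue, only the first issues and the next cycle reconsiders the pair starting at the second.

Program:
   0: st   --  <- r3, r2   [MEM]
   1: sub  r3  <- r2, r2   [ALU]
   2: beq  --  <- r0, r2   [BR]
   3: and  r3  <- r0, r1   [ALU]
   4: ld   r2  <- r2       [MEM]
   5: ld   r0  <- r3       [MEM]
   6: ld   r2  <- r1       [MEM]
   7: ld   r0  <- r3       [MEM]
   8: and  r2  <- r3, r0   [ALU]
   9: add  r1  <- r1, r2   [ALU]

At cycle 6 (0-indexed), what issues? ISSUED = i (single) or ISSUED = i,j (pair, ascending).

[0] i0/i1  st.MEM sub.ALU  -- pair
[1] i2/i3  beq.BR and.ALU  -- pair
[2] i4  ld.MEM  -- no-port MEM/MEM
[3] i5  ld.MEM  -- no-port MEM/MEM
[4] i6  ld.MEM  -- no-port MEM/MEM
[5] i7  ld.MEM  -- RAW r0
[6] i8  and.ALU  -- RAW r2
[7] i9  add.ALU  -- tail

ISSUED = 8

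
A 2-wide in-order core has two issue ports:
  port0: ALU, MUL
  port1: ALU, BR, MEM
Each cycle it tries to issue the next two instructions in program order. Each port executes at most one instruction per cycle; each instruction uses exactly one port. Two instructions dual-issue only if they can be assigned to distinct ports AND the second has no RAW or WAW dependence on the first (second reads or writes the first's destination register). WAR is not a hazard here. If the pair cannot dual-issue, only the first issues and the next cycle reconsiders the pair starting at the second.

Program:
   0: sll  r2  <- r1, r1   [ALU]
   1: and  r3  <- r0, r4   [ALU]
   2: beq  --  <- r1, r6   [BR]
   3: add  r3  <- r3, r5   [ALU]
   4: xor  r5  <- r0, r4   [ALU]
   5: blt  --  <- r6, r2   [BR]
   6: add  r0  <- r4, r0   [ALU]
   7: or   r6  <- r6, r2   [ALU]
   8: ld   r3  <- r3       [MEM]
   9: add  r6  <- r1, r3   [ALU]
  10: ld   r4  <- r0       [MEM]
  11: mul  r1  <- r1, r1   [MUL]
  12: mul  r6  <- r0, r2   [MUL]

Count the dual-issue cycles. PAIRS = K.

PAIRS = 5

c0: i0/i1 sll/and  2-wide
c1: i2/i3 beq/add  2-wide
c2: i4/i5 xor/blt  2-wide
c3: i6/i7 add/or  2-wide
c4: i8 ld  RAW r3
c5: i9/i10 add/ld  2-wide
c6: i11 mul  no-port MUL/MUL
c7: i12 mul  tail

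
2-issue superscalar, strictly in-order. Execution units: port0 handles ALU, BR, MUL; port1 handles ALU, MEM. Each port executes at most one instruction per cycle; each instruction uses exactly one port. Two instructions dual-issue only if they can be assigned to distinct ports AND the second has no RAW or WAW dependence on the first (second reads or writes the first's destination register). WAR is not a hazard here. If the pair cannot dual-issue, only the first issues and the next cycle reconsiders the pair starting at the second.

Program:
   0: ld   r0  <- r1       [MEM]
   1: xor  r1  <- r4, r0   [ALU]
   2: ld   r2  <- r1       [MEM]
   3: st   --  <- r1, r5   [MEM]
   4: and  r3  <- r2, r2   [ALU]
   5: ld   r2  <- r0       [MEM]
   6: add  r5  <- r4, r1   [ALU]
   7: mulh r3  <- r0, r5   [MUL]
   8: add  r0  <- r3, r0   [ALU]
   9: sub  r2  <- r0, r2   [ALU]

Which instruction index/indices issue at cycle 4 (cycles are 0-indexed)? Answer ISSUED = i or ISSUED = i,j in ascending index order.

#0 head=0: ld.MEM i0 RAW r0
#1 head=1: xor.ALU i1 RAW r1
#2 head=2: ld.MEM i2 no-port MEM/MEM
#3 head=3: st.MEM+and.ALU i3&i4 2-wide
#4 head=5: ld.MEM+add.ALU i5&i6 2-wide
#5 head=7: mulh.MUL i7 RAW r3
#6 head=8: add.ALU i8 RAW r0
#7 head=9: sub.ALU i9 tail

ISSUED = 5,6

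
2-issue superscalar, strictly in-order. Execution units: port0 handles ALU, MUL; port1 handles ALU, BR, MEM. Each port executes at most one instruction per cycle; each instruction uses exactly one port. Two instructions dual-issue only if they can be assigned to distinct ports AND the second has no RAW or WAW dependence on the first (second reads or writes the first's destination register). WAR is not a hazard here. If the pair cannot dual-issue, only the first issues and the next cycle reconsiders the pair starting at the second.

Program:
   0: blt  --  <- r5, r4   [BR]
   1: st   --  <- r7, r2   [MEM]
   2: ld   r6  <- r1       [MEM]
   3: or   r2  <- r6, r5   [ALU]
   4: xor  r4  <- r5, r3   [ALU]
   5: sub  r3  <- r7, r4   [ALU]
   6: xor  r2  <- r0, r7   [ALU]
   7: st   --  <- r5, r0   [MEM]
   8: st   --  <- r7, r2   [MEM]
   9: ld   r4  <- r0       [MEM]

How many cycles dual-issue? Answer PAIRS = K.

[0] i0  blt.BR  -- no-port BR/MEM
[1] i1  st.MEM  -- no-port MEM/MEM
[2] i2  ld.MEM  -- RAW r6
[3] i3&i4  or.ALU;xor.ALU  -- 2-wide
[4] i5&i6  sub.ALU;xor.ALU  -- 2-wide
[5] i7  st.MEM  -- no-port MEM/MEM
[6] i8  st.MEM  -- no-port MEM/MEM
[7] i9  ld.MEM  -- tail

PAIRS = 2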